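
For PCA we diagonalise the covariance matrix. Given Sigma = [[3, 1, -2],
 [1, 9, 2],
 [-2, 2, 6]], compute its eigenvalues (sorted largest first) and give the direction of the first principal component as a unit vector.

Step 1 — characteristic polynomial p(λ) = det(λI - Sigma) = λ³ - tr·λ² + c_1·λ - det, where tr = trace, c_1 = sum of the principal 2×2 minors, det = det(Sigma):
  tr = 3 + 9 + 6 = 18,
  c_1 = (3·9 - (1)²) + (3·6 - (-2)²) + (9·6 - (2)²) = 26 + 14 + 50 = 90,
  det = 3·(9·6 - (2)²) - (1)·((1)·6 - (2)·(-2)) + (-2)·((1)·(2) - 9·(-2)) = 3·(50) - (1)·(10) + (-2)·(20) = 100.
  So p(λ) = λ³ - 18λ² + 90λ - 100.
Step 2 — look for an integer root (rational root theorem: any rational root is an integer divisor of 100). Testing λ = 10:
  p(10) = 1000 - 1800 + 900 - 100 = 0  ✓
  Dividing out (λ - 10): p(λ) = (λ - 10)(λ² - 8λ + 10).
Step 3 — remaining eigenvalues from the quadratic λ² - 8λ + 10 = 0:
  Δ = 8² - 4·10 = 64 - 40 = 24,  λ = (8 ± √24)/2 = (8 ± 4.899)/2 ≈ 6.4495 or 1.5505.
  Sorted: λ_1 = 10,  λ_2 = 6.4495,  λ_3 = 1.5505  (check: sum = 18 = tr ✓).

Step 4 — unit eigenvector for λ_1 = 10: v spans the null space of (Sigma - λ_1 I), whose rows are
  r_1 = (-7, 1, -2),  r_2 = (1, -1, 2),  r_3 = (-2, 2, -4).
  v is orthogonal to every row, so take v ∝ r_1 × r_2 = ((1)·(2) - (-2)·(-1), (-2)·(1) - (-7)·(2), (-7)·(-1) - (1)·(1)) = (0, 12, 6).
  Rescale (divide by 6): u = (0, 2, 1).
  ||u|| = √((0)² + (2)² + (1)²) = √(5) ≈ 2.2361,  v_1 = u/||u|| ≈ (0, 0.8944, 0.4472) (||v_1|| = 1).

λ_1 = 10,  λ_2 = 6.4495,  λ_3 = 1.5505;  v_1 ≈ (0, 0.8944, 0.4472)


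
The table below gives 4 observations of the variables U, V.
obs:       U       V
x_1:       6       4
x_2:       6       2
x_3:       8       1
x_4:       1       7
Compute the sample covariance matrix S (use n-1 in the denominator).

Step 1 — column means:
  mean(U) = (6 + 6 + 8 + 1) / 4 = 21/4 = 5.25
  mean(V) = (4 + 2 + 1 + 7) / 4 = 14/4 = 3.5

Step 2 — sample covariance S[i,j] = (1/(n-1)) · Σ_k (x_{k,i} - mean_i) · (x_{k,j} - mean_j), with n-1 = 3.
  S[U,U] = ((0.75)·(0.75) + (0.75)·(0.75) + (2.75)·(2.75) + (-4.25)·(-4.25)) / 3 = 26.75/3 = 8.9167
  S[U,V] = ((0.75)·(0.5) + (0.75)·(-1.5) + (2.75)·(-2.5) + (-4.25)·(3.5)) / 3 = -22.5/3 = -7.5
  S[V,V] = ((0.5)·(0.5) + (-1.5)·(-1.5) + (-2.5)·(-2.5) + (3.5)·(3.5)) / 3 = 21/3 = 7

S is symmetric (S[j,i] = S[i,j]). Assembling:

S = [[8.9167, -7.5],
 [-7.5, 7]]


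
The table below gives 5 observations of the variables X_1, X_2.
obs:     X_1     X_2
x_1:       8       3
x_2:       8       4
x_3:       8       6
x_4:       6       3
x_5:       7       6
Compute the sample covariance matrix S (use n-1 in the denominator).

Step 1 — column means:
  mean(X_1) = (8 + 8 + 8 + 6 + 7) / 5 = 37/5 = 7.4
  mean(X_2) = (3 + 4 + 6 + 3 + 6) / 5 = 22/5 = 4.4

Step 2 — sample covariance S[i,j] = (1/(n-1)) · Σ_k (x_{k,i} - mean_i) · (x_{k,j} - mean_j), with n-1 = 4.
  S[X_1,X_1] = ((0.6)·(0.6) + (0.6)·(0.6) + (0.6)·(0.6) + (-1.4)·(-1.4) + (-0.4)·(-0.4)) / 4 = 3.2/4 = 0.8
  S[X_1,X_2] = ((0.6)·(-1.4) + (0.6)·(-0.4) + (0.6)·(1.6) + (-1.4)·(-1.4) + (-0.4)·(1.6)) / 4 = 1.2/4 = 0.3
  S[X_2,X_2] = ((-1.4)·(-1.4) + (-0.4)·(-0.4) + (1.6)·(1.6) + (-1.4)·(-1.4) + (1.6)·(1.6)) / 4 = 9.2/4 = 2.3

S is symmetric (S[j,i] = S[i,j]). Assembling:

S = [[0.8, 0.3],
 [0.3, 2.3]]


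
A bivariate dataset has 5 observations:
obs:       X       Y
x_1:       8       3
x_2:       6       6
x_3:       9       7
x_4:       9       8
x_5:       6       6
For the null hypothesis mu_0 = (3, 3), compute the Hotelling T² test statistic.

Step 1 — sample mean vector:
  mean(X) = (8 + 6 + 9 + 9 + 6) / 5 = 38/5 = 7.6
  mean(Y) = (3 + 6 + 7 + 8 + 6) / 5 = 30/5 = 6
  x̄ = (7.6, 6),  deviation x̄ - mu_0 = (7.6, 6) - (3, 3) = (4.6, 3).

Step 2 — sample covariance matrix, S[i,j] = (1/(n-1)) · Σ_k (x_{k,i} - mean_i) · (x_{k,j} - mean_j), divisor n-1 = 4:
  S[X,X] = ((0.4)·(0.4) + (-1.6)·(-1.6) + (1.4)·(1.4) + (1.4)·(1.4) + (-1.6)·(-1.6)) / 4 = 9.2/4 = 2.3
  S[X,Y] = ((0.4)·(-3) + (-1.6)·(0) + (1.4)·(1) + (1.4)·(2) + (-1.6)·(0)) / 4 = 3/4 = 0.75
  S[Y,Y] = ((-3)·(-3) + (0)·(0) + (1)·(1) + (2)·(2) + (0)·(0)) / 4 = 14/4 = 3.5
  S = [[2.3, 0.75],
 [0.75, 3.5]].

Step 3 — invert S. det(S) = 2.3·3.5 - (0.75)² = 7.4875.
  S^{-1} = (1/det) · [[d, -b], [-b, a]] = [[0.4674, -0.1002],
 [-0.1002, 0.3072]].

Step 4 — quadratic form (x̄ - mu_0)^T · S^{-1} · (x̄ - mu_0):
  S^{-1} · (x̄ - mu_0) = (1.8497, 0.4608),
  (x̄ - mu_0)^T · [...] = (4.6)·(1.8497) + (3)·(0.4608) = 9.8912.

Step 5 — scale by n: T² = 5 · 9.8912 = 49.4558.

T² ≈ 49.4558


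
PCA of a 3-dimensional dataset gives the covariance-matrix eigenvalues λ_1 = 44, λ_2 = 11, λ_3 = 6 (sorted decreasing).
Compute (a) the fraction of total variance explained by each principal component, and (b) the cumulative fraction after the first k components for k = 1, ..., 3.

Step 1 — total variance = trace(Sigma) = Σ λ_i = 44 + 11 + 6 = 61.

Step 2 — fraction explained by component i = λ_i / Σ λ:
  PC1: 44/61 = 0.7213
  PC2: 11/61 = 0.1803
  PC3: 6/61 = 0.0984

Step 3 — cumulative fraction after k components = (λ_1 + ... + λ_k) / Σ λ:
  k = 1: 44/61 = 0.7213
  k = 2: (44 + 11)/61 = 55/61 = 0.9016
  k = 3: (44 + 11 + 6)/61 = 61/61 = 1

Summary (fraction, with percent):

explained: PC1 0.7213 (72.13%), PC2 0.1803 (18.03%), PC3 0.0984 (9.84%);  cumulative: 0.7213, 0.9016, 1


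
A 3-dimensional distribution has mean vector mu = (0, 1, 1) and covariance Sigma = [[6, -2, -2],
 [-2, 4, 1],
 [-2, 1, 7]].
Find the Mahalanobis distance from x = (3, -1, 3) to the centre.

Step 1 — centre the observation: (x - mu) = (3, -2, 2).

Step 2 — invert Sigma (cofactor / det for 3×3, or solve directly):
  Sigma^{-1} = [[0.2143, 0.0952, 0.0476],
 [0.0952, 0.3016, -0.0159],
 [0.0476, -0.0159, 0.1587]].

Step 3 — form the quadratic (x - mu)^T · Sigma^{-1} · (x - mu):
  Sigma^{-1} · (x - mu) = (0.5476, -0.3492, 0.4921).
  (x - mu)^T · [Sigma^{-1} · (x - mu)] = (3)·(0.5476) + (-2)·(-0.3492) + (2)·(0.4921) = 3.3254.

Step 4 — take square root: d = √(3.3254) ≈ 1.8236.

d(x, mu) = √(3.3254) ≈ 1.8236


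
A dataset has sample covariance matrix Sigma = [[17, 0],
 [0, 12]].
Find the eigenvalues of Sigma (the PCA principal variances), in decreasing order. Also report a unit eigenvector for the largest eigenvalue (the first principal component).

Step 1 — characteristic polynomial of 2×2 Sigma:
  det(Sigma - λI) = λ² - trace · λ + det = 0.
  trace = 17 + 12 = 29, det = 17·12 - (0)² = 204.
Step 2 — discriminant:
  Δ = trace² - 4·det = 841 - 816 = 25.
Step 3 — eigenvalues:
  λ = (trace ± √Δ)/2 = (29 ± 5)/2,
  λ_1 = 17,  λ_2 = 12.

Step 4 — unit eigenvector for λ_1: Sigma is diagonal, so its eigenvectors are the coordinate axes. λ_1 = 17 is the diagonal entry on the first coordinate axis, hence
  v_1 = (1, 0) (||v_1|| = 1).

λ_1 = 17,  λ_2 = 12;  v_1 ≈ (1, 0)


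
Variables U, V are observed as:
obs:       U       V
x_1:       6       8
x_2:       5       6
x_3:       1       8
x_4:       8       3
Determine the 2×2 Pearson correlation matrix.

Step 1 — column means:
  mean(U) = (6 + 5 + 1 + 8) / 4 = 20/4 = 5
  mean(V) = (8 + 6 + 8 + 3) / 4 = 25/4 = 6.25

Step 2 — sample variances and covariances s[i,j] = (1/(n-1)) · Σ_k (x_{k,i} - mean_i) · (x_{k,j} - mean_j), with n-1 = 3:
  s[U,U] = ((1)·(1) + (0)·(0) + (-4)·(-4) + (3)·(3)) / 3 = 26/3 = 8.6667
  s[U,V] = ((1)·(1.75) + (0)·(-0.25) + (-4)·(1.75) + (3)·(-3.25)) / 3 = -15/3 = -5
  s[V,V] = ((1.75)·(1.75) + (-0.25)·(-0.25) + (1.75)·(1.75) + (-3.25)·(-3.25)) / 3 = 16.75/3 = 5.5833
  Sample standard deviations s_i = √(s[i,i]):
  s(U) = √(8.6667) = 2.9439
  s(V) = √(5.5833) = 2.3629

Step 3 — r_{ij} = s_{ij} / (s_i · s_j):
  r[U,U] = 1 (diagonal).
  r[U,V] = -5 / (2.9439 · 2.3629) = -5 / 6.9562 = -0.7188
  r[V,V] = 1 (diagonal).

R is symmetric with unit diagonal. Assembling:

R = [[1, -0.7188],
 [-0.7188, 1]]


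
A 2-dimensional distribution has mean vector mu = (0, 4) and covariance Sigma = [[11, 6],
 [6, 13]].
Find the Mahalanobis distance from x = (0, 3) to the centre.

Step 1 — centre the observation: (x - mu) = (0, -1).

Step 2 — invert Sigma. det(Sigma) = 11·13 - (6)² = 107.
  Sigma^{-1} = (1/det) · [[d, -b], [-b, a]] = [[0.1215, -0.0561],
 [-0.0561, 0.1028]].

Step 3 — form the quadratic (x - mu)^T · Sigma^{-1} · (x - mu):
  Sigma^{-1} · (x - mu) = (0.0561, -0.1028).
  (x - mu)^T · [Sigma^{-1} · (x - mu)] = (0)·(0.0561) + (-1)·(-0.1028) = 0.1028.

Step 4 — take square root: d = √(0.1028) ≈ 0.3206.

d(x, mu) = √(0.1028) ≈ 0.3206


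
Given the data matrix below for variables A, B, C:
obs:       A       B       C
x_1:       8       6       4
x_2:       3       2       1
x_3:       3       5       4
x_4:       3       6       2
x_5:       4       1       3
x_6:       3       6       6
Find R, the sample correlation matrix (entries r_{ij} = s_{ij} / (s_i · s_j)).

Step 1 — column means:
  mean(A) = (8 + 3 + 3 + 3 + 4 + 3) / 6 = 24/6 = 4
  mean(B) = (6 + 2 + 5 + 6 + 1 + 6) / 6 = 26/6 = 4.3333
  mean(C) = (4 + 1 + 4 + 2 + 3 + 6) / 6 = 20/6 = 3.3333

Step 2 — sample variances and covariances s[i,j] = (1/(n-1)) · Σ_k (x_{k,i} - mean_i) · (x_{k,j} - mean_j), with n-1 = 5:
  s[A,A] = ((4)·(4) + (-1)·(-1) + (-1)·(-1) + (-1)·(-1) + (0)·(0) + (-1)·(-1)) / 5 = 20/5 = 4
  s[A,B] = ((4)·(1.6667) + (-1)·(-2.3333) + (-1)·(0.6667) + (-1)·(1.6667) + (0)·(-3.3333) + (-1)·(1.6667)) / 5 = 5/5 = 1
  s[A,C] = ((4)·(0.6667) + (-1)·(-2.3333) + (-1)·(0.6667) + (-1)·(-1.3333) + (0)·(-0.3333) + (-1)·(2.6667)) / 5 = 3/5 = 0.6
  s[B,B] = ((1.6667)·(1.6667) + (-2.3333)·(-2.3333) + (0.6667)·(0.6667) + (1.6667)·(1.6667) + (-3.3333)·(-3.3333) + (1.6667)·(1.6667)) / 5 = 25.3333/5 = 5.0667
  s[B,C] = ((1.6667)·(0.6667) + (-2.3333)·(-2.3333) + (0.6667)·(0.6667) + (1.6667)·(-1.3333) + (-3.3333)·(-0.3333) + (1.6667)·(2.6667)) / 5 = 10.3333/5 = 2.0667
  s[C,C] = ((0.6667)·(0.6667) + (-2.3333)·(-2.3333) + (0.6667)·(0.6667) + (-1.3333)·(-1.3333) + (-0.3333)·(-0.3333) + (2.6667)·(2.6667)) / 5 = 15.3333/5 = 3.0667
  Sample standard deviations s_i = √(s[i,i]):
  s(A) = √(4) = 2
  s(B) = √(5.0667) = 2.2509
  s(C) = √(3.0667) = 1.7512

Step 3 — r_{ij} = s_{ij} / (s_i · s_j):
  r[A,A] = 1 (diagonal).
  r[A,B] = 1 / (2 · 2.2509) = 1 / 4.5019 = 0.2221
  r[A,C] = 0.6 / (2 · 1.7512) = 0.6 / 3.5024 = 0.1713
  r[B,B] = 1 (diagonal).
  r[B,C] = 2.0667 / (2.2509 · 1.7512) = 2.0667 / 3.9418 = 0.5243
  r[C,C] = 1 (diagonal).

R is symmetric with unit diagonal. Assembling:

R = [[1, 0.2221, 0.1713],
 [0.2221, 1, 0.5243],
 [0.1713, 0.5243, 1]]


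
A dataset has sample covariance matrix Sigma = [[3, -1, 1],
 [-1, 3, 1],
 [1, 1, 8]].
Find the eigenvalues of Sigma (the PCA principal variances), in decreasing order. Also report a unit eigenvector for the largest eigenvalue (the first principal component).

Step 1 — characteristic polynomial p(λ) = det(λI - Sigma) = λ³ - tr·λ² + c_1·λ - det, where tr = trace, c_1 = sum of the principal 2×2 minors, det = det(Sigma):
  tr = 3 + 3 + 8 = 14,
  c_1 = (3·3 - (-1)²) + (3·8 - (1)²) + (3·8 - (1)²) = 8 + 23 + 23 = 54,
  det = 3·(3·8 - (1)²) - (-1)·((-1)·8 - (1)·(1)) + (1)·((-1)·(1) - 3·(1)) = 3·(23) - (-1)·(-9) + (1)·(-4) = 56.
  So p(λ) = λ³ - 14λ² + 54λ - 56.
Step 2 — look for an integer root (rational root theorem: any rational root is an integer divisor of 56). Testing λ = 4:
  p(4) = 64 - 224 + 216 - 56 = 0  ✓
  Dividing out (λ - 4): p(λ) = (λ - 4)(λ² - 10λ + 14).
Step 3 — remaining eigenvalues from the quadratic λ² - 10λ + 14 = 0:
  Δ = 10² - 4·14 = 100 - 56 = 44,  λ = (10 ± √44)/2 = (10 ± 6.6332)/2 ≈ 8.3166 or 1.6834.
  Sorted: λ_1 = 8.3166,  λ_2 = 4,  λ_3 = 1.6834  (check: sum = 14 = tr ✓).

Step 4 — unit eigenvector for λ_1 ≈ 8.3166: v spans the null space of (Sigma - λ_1 I), whose rows are
  r_1 = (-5.3166, -1, 1),  r_2 = (-1, -5.3166, 1),  r_3 = (1, 1, -0.3166).
  v is orthogonal to every row, so take v ∝ r_1 × r_2 = ((-1)·(1) - (1)·(-5.3166), (1)·(-1) - (-5.3166)·(1), (-5.3166)·(-5.3166) - (-1)·(-1)) ≈ (4.3166, 4.3166, 27.2665).
  Let u = (4.3166, 4.3166, 27.2665).
  ||u|| = √((4.3166)² + (4.3166)² + (27.2665)²) = √(780.7285) ≈ 27.9415,  v_1 = u/||u|| ≈ (0.1545, 0.1545, 0.9758) (||v_1|| = 1).

λ_1 = 8.3166,  λ_2 = 4,  λ_3 = 1.6834;  v_1 ≈ (0.1545, 0.1545, 0.9758)


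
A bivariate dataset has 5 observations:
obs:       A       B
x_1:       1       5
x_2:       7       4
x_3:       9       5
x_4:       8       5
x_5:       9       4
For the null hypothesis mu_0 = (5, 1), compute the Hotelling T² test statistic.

Step 1 — sample mean vector:
  mean(A) = (1 + 7 + 9 + 8 + 9) / 5 = 34/5 = 6.8
  mean(B) = (5 + 4 + 5 + 5 + 4) / 5 = 23/5 = 4.6
  x̄ = (6.8, 4.6),  deviation x̄ - mu_0 = (6.8, 4.6) - (5, 1) = (1.8, 3.6).

Step 2 — sample covariance matrix, S[i,j] = (1/(n-1)) · Σ_k (x_{k,i} - mean_i) · (x_{k,j} - mean_j), divisor n-1 = 4:
  S[A,A] = ((-5.8)·(-5.8) + (0.2)·(0.2) + (2.2)·(2.2) + (1.2)·(1.2) + (2.2)·(2.2)) / 4 = 44.8/4 = 11.2
  S[A,B] = ((-5.8)·(0.4) + (0.2)·(-0.6) + (2.2)·(0.4) + (1.2)·(0.4) + (2.2)·(-0.6)) / 4 = -2.4/4 = -0.6
  S[B,B] = ((0.4)·(0.4) + (-0.6)·(-0.6) + (0.4)·(0.4) + (0.4)·(0.4) + (-0.6)·(-0.6)) / 4 = 1.2/4 = 0.3
  S = [[11.2, -0.6],
 [-0.6, 0.3]].

Step 3 — invert S. det(S) = 11.2·0.3 - (-0.6)² = 3.
  S^{-1} = (1/det) · [[d, -b], [-b, a]] = [[0.1, 0.2],
 [0.2, 3.7333]].

Step 4 — quadratic form (x̄ - mu_0)^T · S^{-1} · (x̄ - mu_0):
  S^{-1} · (x̄ - mu_0) = (0.9, 13.8),
  (x̄ - mu_0)^T · [...] = (1.8)·(0.9) + (3.6)·(13.8) = 51.3.

Step 5 — scale by n: T² = 5 · 51.3 = 256.5.

T² ≈ 256.5


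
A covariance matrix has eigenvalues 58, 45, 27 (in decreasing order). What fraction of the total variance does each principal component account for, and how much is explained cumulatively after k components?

Step 1 — total variance = trace(Sigma) = Σ λ_i = 58 + 45 + 27 = 130.

Step 2 — fraction explained by component i = λ_i / Σ λ:
  PC1: 58/130 = 0.4462
  PC2: 45/130 = 0.3462
  PC3: 27/130 = 0.2077

Step 3 — cumulative fraction after k components = (λ_1 + ... + λ_k) / Σ λ:
  k = 1: 58/130 = 0.4462
  k = 2: (58 + 45)/130 = 103/130 = 0.7923
  k = 3: (58 + 45 + 27)/130 = 130/130 = 1

Summary (fraction, with percent):

explained: PC1 0.4462 (44.62%), PC2 0.3462 (34.62%), PC3 0.2077 (20.77%);  cumulative: 0.4462, 0.7923, 1


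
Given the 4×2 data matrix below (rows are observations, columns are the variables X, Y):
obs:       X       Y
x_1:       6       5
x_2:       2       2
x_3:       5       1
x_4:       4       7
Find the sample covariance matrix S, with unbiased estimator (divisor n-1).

Step 1 — column means:
  mean(X) = (6 + 2 + 5 + 4) / 4 = 17/4 = 4.25
  mean(Y) = (5 + 2 + 1 + 7) / 4 = 15/4 = 3.75

Step 2 — sample covariance S[i,j] = (1/(n-1)) · Σ_k (x_{k,i} - mean_i) · (x_{k,j} - mean_j), with n-1 = 3.
  S[X,X] = ((1.75)·(1.75) + (-2.25)·(-2.25) + (0.75)·(0.75) + (-0.25)·(-0.25)) / 3 = 8.75/3 = 2.9167
  S[X,Y] = ((1.75)·(1.25) + (-2.25)·(-1.75) + (0.75)·(-2.75) + (-0.25)·(3.25)) / 3 = 3.25/3 = 1.0833
  S[Y,Y] = ((1.25)·(1.25) + (-1.75)·(-1.75) + (-2.75)·(-2.75) + (3.25)·(3.25)) / 3 = 22.75/3 = 7.5833

S is symmetric (S[j,i] = S[i,j]). Assembling:

S = [[2.9167, 1.0833],
 [1.0833, 7.5833]]


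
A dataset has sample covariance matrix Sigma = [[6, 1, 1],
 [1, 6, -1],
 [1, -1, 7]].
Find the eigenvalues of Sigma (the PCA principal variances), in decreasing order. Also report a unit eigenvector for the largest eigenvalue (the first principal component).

Step 1 — characteristic polynomial p(λ) = det(λI - Sigma) = λ³ - tr·λ² + c_1·λ - det, where tr = trace, c_1 = sum of the principal 2×2 minors, det = det(Sigma):
  tr = 6 + 6 + 7 = 19,
  c_1 = (6·6 - (1)²) + (6·7 - (1)²) + (6·7 - (-1)²) = 35 + 41 + 41 = 117,
  det = 6·(6·7 - (-1)²) - (1)·((1)·7 - (-1)·(1)) + (1)·((1)·(-1) - 6·(1)) = 6·(41) - (1)·(8) + (1)·(-7) = 231.
  So p(λ) = λ³ - 19λ² + 117λ - 231.
Step 2 — look for an integer root (rational root theorem: any rational root is an integer divisor of 231). Testing λ = 7:
  p(7) = 343 - 931 + 819 - 231 = 0  ✓
  Dividing out (λ - 7): p(λ) = (λ - 7)(λ² - 12λ + 33).
Step 3 — remaining eigenvalues from the quadratic λ² - 12λ + 33 = 0:
  Δ = 12² - 4·33 = 144 - 132 = 12,  λ = (12 ± √12)/2 = (12 ± 3.4641)/2 ≈ 7.7321 or 4.2679.
  Sorted: λ_1 = 7.7321,  λ_2 = 7,  λ_3 = 4.2679  (check: sum = 19 = tr ✓).

Step 4 — unit eigenvector for λ_1 ≈ 7.7321: v spans the null space of (Sigma - λ_1 I), whose rows are
  r_1 = (-1.7321, 1, 1),  r_2 = (1, -1.7321, -1),  r_3 = (1, -1, -0.7321).
  v is orthogonal to every row, so take v ∝ r_1 × r_2 = ((1)·(-1) - (1)·(-1.7321), (1)·(1) - (-1.7321)·(-1), (-1.7321)·(-1.7321) - (1)·(1)) ≈ (0.7321, -0.7321, 2).
  Let u = (0.7321, -0.7321, 2).
  ||u|| = √((0.7321)² + (-0.7321)² + (2)²) = √(5.0718) ≈ 2.2521,  v_1 = u/||u|| ≈ (0.3251, -0.3251, 0.8881) (||v_1|| = 1).

λ_1 = 7.7321,  λ_2 = 7,  λ_3 = 4.2679;  v_1 ≈ (0.3251, -0.3251, 0.8881)


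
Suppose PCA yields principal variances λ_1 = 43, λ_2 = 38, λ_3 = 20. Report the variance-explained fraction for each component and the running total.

Step 1 — total variance = trace(Sigma) = Σ λ_i = 43 + 38 + 20 = 101.

Step 2 — fraction explained by component i = λ_i / Σ λ:
  PC1: 43/101 = 0.4257
  PC2: 38/101 = 0.3762
  PC3: 20/101 = 0.198

Step 3 — cumulative fraction after k components = (λ_1 + ... + λ_k) / Σ λ:
  k = 1: 43/101 = 0.4257
  k = 2: (43 + 38)/101 = 81/101 = 0.802
  k = 3: (43 + 38 + 20)/101 = 101/101 = 1

Summary (fraction, with percent):

explained: PC1 0.4257 (42.57%), PC2 0.3762 (37.62%), PC3 0.198 (19.8%);  cumulative: 0.4257, 0.802, 1


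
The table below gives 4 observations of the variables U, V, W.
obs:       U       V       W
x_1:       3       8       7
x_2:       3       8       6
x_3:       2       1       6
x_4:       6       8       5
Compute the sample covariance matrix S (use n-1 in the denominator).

Step 1 — column means:
  mean(U) = (3 + 3 + 2 + 6) / 4 = 14/4 = 3.5
  mean(V) = (8 + 8 + 1 + 8) / 4 = 25/4 = 6.25
  mean(W) = (7 + 6 + 6 + 5) / 4 = 24/4 = 6

Step 2 — sample covariance S[i,j] = (1/(n-1)) · Σ_k (x_{k,i} - mean_i) · (x_{k,j} - mean_j), with n-1 = 3.
  S[U,U] = ((-0.5)·(-0.5) + (-0.5)·(-0.5) + (-1.5)·(-1.5) + (2.5)·(2.5)) / 3 = 9/3 = 3
  S[U,V] = ((-0.5)·(1.75) + (-0.5)·(1.75) + (-1.5)·(-5.25) + (2.5)·(1.75)) / 3 = 10.5/3 = 3.5
  S[U,W] = ((-0.5)·(1) + (-0.5)·(0) + (-1.5)·(0) + (2.5)·(-1)) / 3 = -3/3 = -1
  S[V,V] = ((1.75)·(1.75) + (1.75)·(1.75) + (-5.25)·(-5.25) + (1.75)·(1.75)) / 3 = 36.75/3 = 12.25
  S[V,W] = ((1.75)·(1) + (1.75)·(0) + (-5.25)·(0) + (1.75)·(-1)) / 3 = 0/3 = 0
  S[W,W] = ((1)·(1) + (0)·(0) + (0)·(0) + (-1)·(-1)) / 3 = 2/3 = 0.6667

S is symmetric (S[j,i] = S[i,j]). Assembling:

S = [[3, 3.5, -1],
 [3.5, 12.25, 0],
 [-1, 0, 0.6667]]


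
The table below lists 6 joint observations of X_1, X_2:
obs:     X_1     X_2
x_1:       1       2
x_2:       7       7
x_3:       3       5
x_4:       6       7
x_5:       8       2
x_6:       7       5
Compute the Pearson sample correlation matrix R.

Step 1 — column means:
  mean(X_1) = (1 + 7 + 3 + 6 + 8 + 7) / 6 = 32/6 = 5.3333
  mean(X_2) = (2 + 7 + 5 + 7 + 2 + 5) / 6 = 28/6 = 4.6667

Step 2 — sample variances and covariances s[i,j] = (1/(n-1)) · Σ_k (x_{k,i} - mean_i) · (x_{k,j} - mean_j), with n-1 = 5:
  s[X_1,X_1] = ((-4.3333)·(-4.3333) + (1.6667)·(1.6667) + (-2.3333)·(-2.3333) + (0.6667)·(0.6667) + (2.6667)·(2.6667) + (1.6667)·(1.6667)) / 5 = 37.3333/5 = 7.4667
  s[X_1,X_2] = ((-4.3333)·(-2.6667) + (1.6667)·(2.3333) + (-2.3333)·(0.3333) + (0.6667)·(2.3333) + (2.6667)·(-2.6667) + (1.6667)·(0.3333)) / 5 = 9.6667/5 = 1.9333
  s[X_2,X_2] = ((-2.6667)·(-2.6667) + (2.3333)·(2.3333) + (0.3333)·(0.3333) + (2.3333)·(2.3333) + (-2.6667)·(-2.6667) + (0.3333)·(0.3333)) / 5 = 25.3333/5 = 5.0667
  Sample standard deviations s_i = √(s[i,i]):
  s(X_1) = √(7.4667) = 2.7325
  s(X_2) = √(5.0667) = 2.2509

Step 3 — r_{ij} = s_{ij} / (s_i · s_j):
  r[X_1,X_1] = 1 (diagonal).
  r[X_1,X_2] = 1.9333 / (2.7325 · 2.2509) = 1.9333 / 6.1507 = 0.3143
  r[X_2,X_2] = 1 (diagonal).

R is symmetric with unit diagonal. Assembling:

R = [[1, 0.3143],
 [0.3143, 1]]


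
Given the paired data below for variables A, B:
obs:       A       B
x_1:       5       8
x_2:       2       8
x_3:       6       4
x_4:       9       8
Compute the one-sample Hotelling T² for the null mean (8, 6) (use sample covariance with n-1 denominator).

Step 1 — sample mean vector:
  mean(A) = (5 + 2 + 6 + 9) / 4 = 22/4 = 5.5
  mean(B) = (8 + 8 + 4 + 8) / 4 = 28/4 = 7
  x̄ = (5.5, 7),  deviation x̄ - mu_0 = (5.5, 7) - (8, 6) = (-2.5, 1).

Step 2 — sample covariance matrix, S[i,j] = (1/(n-1)) · Σ_k (x_{k,i} - mean_i) · (x_{k,j} - mean_j), divisor n-1 = 3:
  S[A,A] = ((-0.5)·(-0.5) + (-3.5)·(-3.5) + (0.5)·(0.5) + (3.5)·(3.5)) / 3 = 25/3 = 8.3333
  S[A,B] = ((-0.5)·(1) + (-3.5)·(1) + (0.5)·(-3) + (3.5)·(1)) / 3 = -2/3 = -0.6667
  S[B,B] = ((1)·(1) + (1)·(1) + (-3)·(-3) + (1)·(1)) / 3 = 12/3 = 4
  S = [[8.3333, -0.6667],
 [-0.6667, 4]].

Step 3 — invert S. det(S) = 8.3333·4 - (-0.6667)² = 32.8889.
  S^{-1} = (1/det) · [[d, -b], [-b, a]] = [[0.1216, 0.0203],
 [0.0203, 0.2534]].

Step 4 — quadratic form (x̄ - mu_0)^T · S^{-1} · (x̄ - mu_0):
  S^{-1} · (x̄ - mu_0) = (-0.2838, 0.2027),
  (x̄ - mu_0)^T · [...] = (-2.5)·(-0.2838) + (1)·(0.2027) = 0.9122.

Step 5 — scale by n: T² = 4 · 0.9122 = 3.6486.

T² ≈ 3.6486


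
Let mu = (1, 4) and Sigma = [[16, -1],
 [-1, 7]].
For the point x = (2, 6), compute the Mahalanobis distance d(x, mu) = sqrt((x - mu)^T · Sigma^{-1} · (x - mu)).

Step 1 — centre the observation: (x - mu) = (1, 2).

Step 2 — invert Sigma. det(Sigma) = 16·7 - (-1)² = 111.
  Sigma^{-1} = (1/det) · [[d, -b], [-b, a]] = [[0.0631, 0.009],
 [0.009, 0.1441]].

Step 3 — form the quadratic (x - mu)^T · Sigma^{-1} · (x - mu):
  Sigma^{-1} · (x - mu) = (0.0811, 0.2973).
  (x - mu)^T · [Sigma^{-1} · (x - mu)] = (1)·(0.0811) + (2)·(0.2973) = 0.6757.

Step 4 — take square root: d = √(0.6757) ≈ 0.822.

d(x, mu) = √(0.6757) ≈ 0.822


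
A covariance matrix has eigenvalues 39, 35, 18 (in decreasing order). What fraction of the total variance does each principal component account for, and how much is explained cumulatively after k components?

Step 1 — total variance = trace(Sigma) = Σ λ_i = 39 + 35 + 18 = 92.

Step 2 — fraction explained by component i = λ_i / Σ λ:
  PC1: 39/92 = 0.4239
  PC2: 35/92 = 0.3804
  PC3: 18/92 = 0.1957

Step 3 — cumulative fraction after k components = (λ_1 + ... + λ_k) / Σ λ:
  k = 1: 39/92 = 0.4239
  k = 2: (39 + 35)/92 = 74/92 = 0.8043
  k = 3: (39 + 35 + 18)/92 = 92/92 = 1

Summary (fraction, with percent):

explained: PC1 0.4239 (42.39%), PC2 0.3804 (38.04%), PC3 0.1957 (19.57%);  cumulative: 0.4239, 0.8043, 1


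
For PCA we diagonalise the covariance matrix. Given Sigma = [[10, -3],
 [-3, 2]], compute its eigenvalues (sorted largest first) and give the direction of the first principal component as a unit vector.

Step 1 — characteristic polynomial of 2×2 Sigma:
  det(Sigma - λI) = λ² - trace · λ + det = 0.
  trace = 10 + 2 = 12, det = 10·2 - (-3)² = 11.
Step 2 — discriminant:
  Δ = trace² - 4·det = 144 - 44 = 100.
Step 3 — eigenvalues:
  λ = (trace ± √Δ)/2 = (12 ± 10)/2,
  λ_1 = 11,  λ_2 = 1.

Step 4 — unit eigenvector for λ_1: solve (Sigma - λ_1 I)v = 0. First row:
  (10 - 11)·v_x + (-3)·v_y = 0, i.e. (-1)·v_x + (-3)·v_y = 0,
  so v ∝ (b, λ_1 - a) = (-3, 1); multiply by -1 so the first entry is positive: u = (3, -1).
  ||u|| = √((3)² + (-1)²) = √(10) ≈ 3.1623,
  v_1 = u/||u|| ≈ (0.9487, -0.3162) (||v_1|| = 1).

λ_1 = 11,  λ_2 = 1;  v_1 ≈ (0.9487, -0.3162)


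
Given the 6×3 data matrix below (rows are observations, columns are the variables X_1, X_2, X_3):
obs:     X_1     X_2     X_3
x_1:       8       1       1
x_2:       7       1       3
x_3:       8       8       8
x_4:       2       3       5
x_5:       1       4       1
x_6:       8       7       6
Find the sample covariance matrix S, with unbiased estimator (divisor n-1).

Step 1 — column means:
  mean(X_1) = (8 + 7 + 8 + 2 + 1 + 8) / 6 = 34/6 = 5.6667
  mean(X_2) = (1 + 1 + 8 + 3 + 4 + 7) / 6 = 24/6 = 4
  mean(X_3) = (1 + 3 + 8 + 5 + 1 + 6) / 6 = 24/6 = 4

Step 2 — sample covariance S[i,j] = (1/(n-1)) · Σ_k (x_{k,i} - mean_i) · (x_{k,j} - mean_j), with n-1 = 5.
  S[X_1,X_1] = ((2.3333)·(2.3333) + (1.3333)·(1.3333) + (2.3333)·(2.3333) + (-3.6667)·(-3.6667) + (-4.6667)·(-4.6667) + (2.3333)·(2.3333)) / 5 = 53.3333/5 = 10.6667
  S[X_1,X_2] = ((2.3333)·(-3) + (1.3333)·(-3) + (2.3333)·(4) + (-3.6667)·(-1) + (-4.6667)·(0) + (2.3333)·(3)) / 5 = 9/5 = 1.8
  S[X_1,X_3] = ((2.3333)·(-3) + (1.3333)·(-1) + (2.3333)·(4) + (-3.6667)·(1) + (-4.6667)·(-3) + (2.3333)·(2)) / 5 = 16/5 = 3.2
  S[X_2,X_2] = ((-3)·(-3) + (-3)·(-3) + (4)·(4) + (-1)·(-1) + (0)·(0) + (3)·(3)) / 5 = 44/5 = 8.8
  S[X_2,X_3] = ((-3)·(-3) + (-3)·(-1) + (4)·(4) + (-1)·(1) + (0)·(-3) + (3)·(2)) / 5 = 33/5 = 6.6
  S[X_3,X_3] = ((-3)·(-3) + (-1)·(-1) + (4)·(4) + (1)·(1) + (-3)·(-3) + (2)·(2)) / 5 = 40/5 = 8

S is symmetric (S[j,i] = S[i,j]). Assembling:

S = [[10.6667, 1.8, 3.2],
 [1.8, 8.8, 6.6],
 [3.2, 6.6, 8]]


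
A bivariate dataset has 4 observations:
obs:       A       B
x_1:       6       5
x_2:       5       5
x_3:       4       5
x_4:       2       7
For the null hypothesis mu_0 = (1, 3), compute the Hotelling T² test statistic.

Step 1 — sample mean vector:
  mean(A) = (6 + 5 + 4 + 2) / 4 = 17/4 = 4.25
  mean(B) = (5 + 5 + 5 + 7) / 4 = 22/4 = 5.5
  x̄ = (4.25, 5.5),  deviation x̄ - mu_0 = (4.25, 5.5) - (1, 3) = (3.25, 2.5).

Step 2 — sample covariance matrix, S[i,j] = (1/(n-1)) · Σ_k (x_{k,i} - mean_i) · (x_{k,j} - mean_j), divisor n-1 = 3:
  S[A,A] = ((1.75)·(1.75) + (0.75)·(0.75) + (-0.25)·(-0.25) + (-2.25)·(-2.25)) / 3 = 8.75/3 = 2.9167
  S[A,B] = ((1.75)·(-0.5) + (0.75)·(-0.5) + (-0.25)·(-0.5) + (-2.25)·(1.5)) / 3 = -4.5/3 = -1.5
  S[B,B] = ((-0.5)·(-0.5) + (-0.5)·(-0.5) + (-0.5)·(-0.5) + (1.5)·(1.5)) / 3 = 3/3 = 1
  S = [[2.9167, -1.5],
 [-1.5, 1]].

Step 3 — invert S. det(S) = 2.9167·1 - (-1.5)² = 0.6667.
  S^{-1} = (1/det) · [[d, -b], [-b, a]] = [[1.5, 2.25],
 [2.25, 4.375]].

Step 4 — quadratic form (x̄ - mu_0)^T · S^{-1} · (x̄ - mu_0):
  S^{-1} · (x̄ - mu_0) = (10.5, 18.25),
  (x̄ - mu_0)^T · [...] = (3.25)·(10.5) + (2.5)·(18.25) = 79.75.

Step 5 — scale by n: T² = 4 · 79.75 = 319.

T² ≈ 319


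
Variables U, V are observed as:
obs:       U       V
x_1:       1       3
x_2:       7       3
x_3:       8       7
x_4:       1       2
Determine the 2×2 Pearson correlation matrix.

Step 1 — column means:
  mean(U) = (1 + 7 + 8 + 1) / 4 = 17/4 = 4.25
  mean(V) = (3 + 3 + 7 + 2) / 4 = 15/4 = 3.75

Step 2 — sample variances and covariances s[i,j] = (1/(n-1)) · Σ_k (x_{k,i} - mean_i) · (x_{k,j} - mean_j), with n-1 = 3:
  s[U,U] = ((-3.25)·(-3.25) + (2.75)·(2.75) + (3.75)·(3.75) + (-3.25)·(-3.25)) / 3 = 42.75/3 = 14.25
  s[U,V] = ((-3.25)·(-0.75) + (2.75)·(-0.75) + (3.75)·(3.25) + (-3.25)·(-1.75)) / 3 = 18.25/3 = 6.0833
  s[V,V] = ((-0.75)·(-0.75) + (-0.75)·(-0.75) + (3.25)·(3.25) + (-1.75)·(-1.75)) / 3 = 14.75/3 = 4.9167
  Sample standard deviations s_i = √(s[i,i]):
  s(U) = √(14.25) = 3.7749
  s(V) = √(4.9167) = 2.2174

Step 3 — r_{ij} = s_{ij} / (s_i · s_j):
  r[U,U] = 1 (diagonal).
  r[U,V] = 6.0833 / (3.7749 · 2.2174) = 6.0833 / 8.3703 = 0.7268
  r[V,V] = 1 (diagonal).

R is symmetric with unit diagonal. Assembling:

R = [[1, 0.7268],
 [0.7268, 1]]


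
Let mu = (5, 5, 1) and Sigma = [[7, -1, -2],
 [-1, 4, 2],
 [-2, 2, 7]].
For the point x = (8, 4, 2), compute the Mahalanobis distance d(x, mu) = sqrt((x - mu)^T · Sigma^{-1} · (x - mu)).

Step 1 — centre the observation: (x - mu) = (3, -1, 1).

Step 2 — invert Sigma (cofactor / det for 3×3, or solve directly):
  Sigma^{-1} = [[0.1569, 0.0196, 0.0392],
 [0.0196, 0.2941, -0.0784],
 [0.0392, -0.0784, 0.1765]].

Step 3 — form the quadratic (x - mu)^T · Sigma^{-1} · (x - mu):
  Sigma^{-1} · (x - mu) = (0.4902, -0.3137, 0.3725).
  (x - mu)^T · [Sigma^{-1} · (x - mu)] = (3)·(0.4902) + (-1)·(-0.3137) + (1)·(0.3725) = 2.1569.

Step 4 — take square root: d = √(2.1569) ≈ 1.4686.

d(x, mu) = √(2.1569) ≈ 1.4686


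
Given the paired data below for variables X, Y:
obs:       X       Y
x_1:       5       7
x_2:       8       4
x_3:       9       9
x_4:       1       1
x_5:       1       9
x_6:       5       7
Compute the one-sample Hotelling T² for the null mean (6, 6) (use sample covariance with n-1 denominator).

Step 1 — sample mean vector:
  mean(X) = (5 + 8 + 9 + 1 + 1 + 5) / 6 = 29/6 = 4.8333
  mean(Y) = (7 + 4 + 9 + 1 + 9 + 7) / 6 = 37/6 = 6.1667
  x̄ = (4.8333, 6.1667),  deviation x̄ - mu_0 = (4.8333, 6.1667) - (6, 6) = (-1.1667, 0.1667).

Step 2 — sample covariance matrix, S[i,j] = (1/(n-1)) · Σ_k (x_{k,i} - mean_i) · (x_{k,j} - mean_j), divisor n-1 = 5:
  S[X,X] = ((0.1667)·(0.1667) + (3.1667)·(3.1667) + (4.1667)·(4.1667) + (-3.8333)·(-3.8333) + (-3.8333)·(-3.8333) + (0.1667)·(0.1667)) / 5 = 56.8333/5 = 11.3667
  S[X,Y] = ((0.1667)·(0.8333) + (3.1667)·(-2.1667) + (4.1667)·(2.8333) + (-3.8333)·(-5.1667) + (-3.8333)·(2.8333) + (0.1667)·(0.8333)) / 5 = 14.1667/5 = 2.8333
  S[Y,Y] = ((0.8333)·(0.8333) + (-2.1667)·(-2.1667) + (2.8333)·(2.8333) + (-5.1667)·(-5.1667) + (2.8333)·(2.8333) + (0.8333)·(0.8333)) / 5 = 48.8333/5 = 9.7667
  S = [[11.3667, 2.8333],
 [2.8333, 9.7667]].

Step 3 — invert S. det(S) = 11.3667·9.7667 - (2.8333)² = 102.9867.
  S^{-1} = (1/det) · [[d, -b], [-b, a]] = [[0.0948, -0.0275],
 [-0.0275, 0.1104]].

Step 4 — quadratic form (x̄ - mu_0)^T · S^{-1} · (x̄ - mu_0):
  S^{-1} · (x̄ - mu_0) = (-0.1152, 0.0505),
  (x̄ - mu_0)^T · [...] = (-1.1667)·(-0.1152) + (0.1667)·(0.0505) = 0.1428.

Step 5 — scale by n: T² = 6 · 0.1428 = 0.8571.

T² ≈ 0.8571


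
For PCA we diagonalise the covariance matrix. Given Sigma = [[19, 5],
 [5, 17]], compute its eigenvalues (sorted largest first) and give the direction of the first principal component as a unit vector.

Step 1 — characteristic polynomial of 2×2 Sigma:
  det(Sigma - λI) = λ² - trace · λ + det = 0.
  trace = 19 + 17 = 36, det = 19·17 - (5)² = 298.
Step 2 — discriminant:
  Δ = trace² - 4·det = 1296 - 1192 = 104.
Step 3 — eigenvalues:
  λ = (trace ± √Δ)/2 = (36 ± 10.198)/2,
  λ_1 = 23.099,  λ_2 = 12.901.

Step 4 — unit eigenvector for λ_1: solve (Sigma - λ_1 I)v = 0. First row:
  (19 - 23.099)·v_x + (5)·v_y = 0, i.e. (-4.099)·v_x + (5)·v_y = 0,
  so v ∝ (b, λ_1 - a) = (5, 4.099) = u.
  ||u|| = √((5)² + (4.099)²) = √(41.802) ≈ 6.4654,
  v_1 = u/||u|| ≈ (0.7733, 0.634) (||v_1|| = 1).

λ_1 = 23.099,  λ_2 = 12.901;  v_1 ≈ (0.7733, 0.634)


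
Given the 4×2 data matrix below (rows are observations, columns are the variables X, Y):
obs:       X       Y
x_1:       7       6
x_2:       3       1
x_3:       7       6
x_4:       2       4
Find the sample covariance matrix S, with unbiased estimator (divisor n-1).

Step 1 — column means:
  mean(X) = (7 + 3 + 7 + 2) / 4 = 19/4 = 4.75
  mean(Y) = (6 + 1 + 6 + 4) / 4 = 17/4 = 4.25

Step 2 — sample covariance S[i,j] = (1/(n-1)) · Σ_k (x_{k,i} - mean_i) · (x_{k,j} - mean_j), with n-1 = 3.
  S[X,X] = ((2.25)·(2.25) + (-1.75)·(-1.75) + (2.25)·(2.25) + (-2.75)·(-2.75)) / 3 = 20.75/3 = 6.9167
  S[X,Y] = ((2.25)·(1.75) + (-1.75)·(-3.25) + (2.25)·(1.75) + (-2.75)·(-0.25)) / 3 = 14.25/3 = 4.75
  S[Y,Y] = ((1.75)·(1.75) + (-3.25)·(-3.25) + (1.75)·(1.75) + (-0.25)·(-0.25)) / 3 = 16.75/3 = 5.5833

S is symmetric (S[j,i] = S[i,j]). Assembling:

S = [[6.9167, 4.75],
 [4.75, 5.5833]]


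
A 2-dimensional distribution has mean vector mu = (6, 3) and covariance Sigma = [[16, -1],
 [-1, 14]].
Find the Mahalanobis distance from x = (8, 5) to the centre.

Step 1 — centre the observation: (x - mu) = (2, 2).

Step 2 — invert Sigma. det(Sigma) = 16·14 - (-1)² = 223.
  Sigma^{-1} = (1/det) · [[d, -b], [-b, a]] = [[0.0628, 0.0045],
 [0.0045, 0.0717]].

Step 3 — form the quadratic (x - mu)^T · Sigma^{-1} · (x - mu):
  Sigma^{-1} · (x - mu) = (0.1345, 0.1525).
  (x - mu)^T · [Sigma^{-1} · (x - mu)] = (2)·(0.1345) + (2)·(0.1525) = 0.574.

Step 4 — take square root: d = √(0.574) ≈ 0.7576.

d(x, mu) = √(0.574) ≈ 0.7576


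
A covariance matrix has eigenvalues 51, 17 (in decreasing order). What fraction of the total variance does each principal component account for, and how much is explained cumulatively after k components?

Step 1 — total variance = trace(Sigma) = Σ λ_i = 51 + 17 = 68.

Step 2 — fraction explained by component i = λ_i / Σ λ:
  PC1: 51/68 = 0.75
  PC2: 17/68 = 0.25

Step 3 — cumulative fraction after k components = (λ_1 + ... + λ_k) / Σ λ:
  k = 1: 51/68 = 0.75
  k = 2: (51 + 17)/68 = 68/68 = 1

Summary (fraction, with percent):

explained: PC1 0.75 (75%), PC2 0.25 (25%);  cumulative: 0.75, 1


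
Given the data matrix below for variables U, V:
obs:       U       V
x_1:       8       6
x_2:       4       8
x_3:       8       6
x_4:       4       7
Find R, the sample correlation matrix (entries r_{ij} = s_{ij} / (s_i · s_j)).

Step 1 — column means:
  mean(U) = (8 + 4 + 8 + 4) / 4 = 24/4 = 6
  mean(V) = (6 + 8 + 6 + 7) / 4 = 27/4 = 6.75

Step 2 — sample variances and covariances s[i,j] = (1/(n-1)) · Σ_k (x_{k,i} - mean_i) · (x_{k,j} - mean_j), with n-1 = 3:
  s[U,U] = ((2)·(2) + (-2)·(-2) + (2)·(2) + (-2)·(-2)) / 3 = 16/3 = 5.3333
  s[U,V] = ((2)·(-0.75) + (-2)·(1.25) + (2)·(-0.75) + (-2)·(0.25)) / 3 = -6/3 = -2
  s[V,V] = ((-0.75)·(-0.75) + (1.25)·(1.25) + (-0.75)·(-0.75) + (0.25)·(0.25)) / 3 = 2.75/3 = 0.9167
  Sample standard deviations s_i = √(s[i,i]):
  s(U) = √(5.3333) = 2.3094
  s(V) = √(0.9167) = 0.9574

Step 3 — r_{ij} = s_{ij} / (s_i · s_j):
  r[U,U] = 1 (diagonal).
  r[U,V] = -2 / (2.3094 · 0.9574) = -2 / 2.2111 = -0.9045
  r[V,V] = 1 (diagonal).

R is symmetric with unit diagonal. Assembling:

R = [[1, -0.9045],
 [-0.9045, 1]]


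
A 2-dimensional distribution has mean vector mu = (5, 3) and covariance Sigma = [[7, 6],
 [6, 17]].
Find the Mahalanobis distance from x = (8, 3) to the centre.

Step 1 — centre the observation: (x - mu) = (3, 0).

Step 2 — invert Sigma. det(Sigma) = 7·17 - (6)² = 83.
  Sigma^{-1} = (1/det) · [[d, -b], [-b, a]] = [[0.2048, -0.0723],
 [-0.0723, 0.0843]].

Step 3 — form the quadratic (x - mu)^T · Sigma^{-1} · (x - mu):
  Sigma^{-1} · (x - mu) = (0.6145, -0.2169).
  (x - mu)^T · [Sigma^{-1} · (x - mu)] = (3)·(0.6145) + (0)·(-0.2169) = 1.8434.

Step 4 — take square root: d = √(1.8434) ≈ 1.3577.

d(x, mu) = √(1.8434) ≈ 1.3577


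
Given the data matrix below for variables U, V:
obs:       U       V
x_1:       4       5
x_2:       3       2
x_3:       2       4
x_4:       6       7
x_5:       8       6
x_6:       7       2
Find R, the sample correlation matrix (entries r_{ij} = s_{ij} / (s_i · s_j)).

Step 1 — column means:
  mean(U) = (4 + 3 + 2 + 6 + 8 + 7) / 6 = 30/6 = 5
  mean(V) = (5 + 2 + 4 + 7 + 6 + 2) / 6 = 26/6 = 4.3333

Step 2 — sample variances and covariances s[i,j] = (1/(n-1)) · Σ_k (x_{k,i} - mean_i) · (x_{k,j} - mean_j), with n-1 = 5:
  s[U,U] = ((-1)·(-1) + (-2)·(-2) + (-3)·(-3) + (1)·(1) + (3)·(3) + (2)·(2)) / 5 = 28/5 = 5.6
  s[U,V] = ((-1)·(0.6667) + (-2)·(-2.3333) + (-3)·(-0.3333) + (1)·(2.6667) + (3)·(1.6667) + (2)·(-2.3333)) / 5 = 8/5 = 1.6
  s[V,V] = ((0.6667)·(0.6667) + (-2.3333)·(-2.3333) + (-0.3333)·(-0.3333) + (2.6667)·(2.6667) + (1.6667)·(1.6667) + (-2.3333)·(-2.3333)) / 5 = 21.3333/5 = 4.2667
  Sample standard deviations s_i = √(s[i,i]):
  s(U) = √(5.6) = 2.3664
  s(V) = √(4.2667) = 2.0656

Step 3 — r_{ij} = s_{ij} / (s_i · s_j):
  r[U,U] = 1 (diagonal).
  r[U,V] = 1.6 / (2.3664 · 2.0656) = 1.6 / 4.8881 = 0.3273
  r[V,V] = 1 (diagonal).

R is symmetric with unit diagonal. Assembling:

R = [[1, 0.3273],
 [0.3273, 1]]


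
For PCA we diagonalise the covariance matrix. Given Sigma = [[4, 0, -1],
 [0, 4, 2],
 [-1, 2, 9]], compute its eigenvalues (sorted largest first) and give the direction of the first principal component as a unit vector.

Step 1 — characteristic polynomial p(λ) = det(λI - Sigma) = λ³ - tr·λ² + c_1·λ - det, where tr = trace, c_1 = sum of the principal 2×2 minors, det = det(Sigma):
  tr = 4 + 4 + 9 = 17,
  c_1 = (4·4 - (0)²) + (4·9 - (-1)²) + (4·9 - (2)²) = 16 + 35 + 32 = 83,
  det = 4·(4·9 - (2)²) - (0)·((0)·9 - (2)·(-1)) + (-1)·((0)·(2) - 4·(-1)) = 4·(32) - (0)·(2) + (-1)·(4) = 124.
  So p(λ) = λ³ - 17λ² + 83λ - 124.
Step 2 — look for an integer root (rational root theorem: any rational root is an integer divisor of 124). Testing λ = 4:
  p(4) = 64 - 272 + 332 - 124 = 0  ✓
  Dividing out (λ - 4): p(λ) = (λ - 4)(λ² - 13λ + 31).
Step 3 — remaining eigenvalues from the quadratic λ² - 13λ + 31 = 0:
  Δ = 13² - 4·31 = 169 - 124 = 45,  λ = (13 ± √45)/2 = (13 ± 6.7082)/2 ≈ 9.8541 or 3.1459.
  Sorted: λ_1 = 9.8541,  λ_2 = 4,  λ_3 = 3.1459  (check: sum = 17 = tr ✓).

Step 4 — unit eigenvector for λ_1 ≈ 9.8541: v spans the null space of (Sigma - λ_1 I), whose rows are
  r_1 = (-5.8541, 0, -1),  r_2 = (0, -5.8541, 2),  r_3 = (-1, 2, -0.8541).
  v is orthogonal to every row, so take v ∝ r_1 × r_2 = ((0)·(2) - (-1)·(-5.8541), (-1)·(0) - (-5.8541)·(2), (-5.8541)·(-5.8541) - (0)·(0)) ≈ (-5.8541, 11.7082, 34.2705).
  Rescale (multiply by -1 so the first nonzero entry is positive): u = (5.8541, -11.7082, -34.2705).
  ||u|| = √((5.8541)² + (-11.7082)² + (-34.2705)²) = √(1345.8204) ≈ 36.6854,  v_1 = u/||u|| ≈ (0.1596, -0.3192, -0.9342) (||v_1|| = 1).

λ_1 = 9.8541,  λ_2 = 4,  λ_3 = 3.1459;  v_1 ≈ (0.1596, -0.3192, -0.9342)


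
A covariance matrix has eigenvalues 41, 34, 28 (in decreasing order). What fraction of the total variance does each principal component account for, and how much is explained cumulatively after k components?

Step 1 — total variance = trace(Sigma) = Σ λ_i = 41 + 34 + 28 = 103.

Step 2 — fraction explained by component i = λ_i / Σ λ:
  PC1: 41/103 = 0.3981
  PC2: 34/103 = 0.3301
  PC3: 28/103 = 0.2718

Step 3 — cumulative fraction after k components = (λ_1 + ... + λ_k) / Σ λ:
  k = 1: 41/103 = 0.3981
  k = 2: (41 + 34)/103 = 75/103 = 0.7282
  k = 3: (41 + 34 + 28)/103 = 103/103 = 1

Summary (fraction, with percent):

explained: PC1 0.3981 (39.81%), PC2 0.3301 (33.01%), PC3 0.2718 (27.18%);  cumulative: 0.3981, 0.7282, 1


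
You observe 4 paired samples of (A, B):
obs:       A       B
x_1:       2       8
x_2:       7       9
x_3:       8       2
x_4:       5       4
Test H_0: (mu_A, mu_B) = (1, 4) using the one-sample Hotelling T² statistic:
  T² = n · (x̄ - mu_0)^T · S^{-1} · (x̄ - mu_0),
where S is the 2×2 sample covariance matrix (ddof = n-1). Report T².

Step 1 — sample mean vector:
  mean(A) = (2 + 7 + 8 + 5) / 4 = 22/4 = 5.5
  mean(B) = (8 + 9 + 2 + 4) / 4 = 23/4 = 5.75
  x̄ = (5.5, 5.75),  deviation x̄ - mu_0 = (5.5, 5.75) - (1, 4) = (4.5, 1.75).

Step 2 — sample covariance matrix, S[i,j] = (1/(n-1)) · Σ_k (x_{k,i} - mean_i) · (x_{k,j} - mean_j), divisor n-1 = 3:
  S[A,A] = ((-3.5)·(-3.5) + (1.5)·(1.5) + (2.5)·(2.5) + (-0.5)·(-0.5)) / 3 = 21/3 = 7
  S[A,B] = ((-3.5)·(2.25) + (1.5)·(3.25) + (2.5)·(-3.75) + (-0.5)·(-1.75)) / 3 = -11.5/3 = -3.8333
  S[B,B] = ((2.25)·(2.25) + (3.25)·(3.25) + (-3.75)·(-3.75) + (-1.75)·(-1.75)) / 3 = 32.75/3 = 10.9167
  S = [[7, -3.8333],
 [-3.8333, 10.9167]].

Step 3 — invert S. det(S) = 7·10.9167 - (-3.8333)² = 61.7222.
  S^{-1} = (1/det) · [[d, -b], [-b, a]] = [[0.1769, 0.0621],
 [0.0621, 0.1134]].

Step 4 — quadratic form (x̄ - mu_0)^T · S^{-1} · (x̄ - mu_0):
  S^{-1} · (x̄ - mu_0) = (0.9046, 0.4779),
  (x̄ - mu_0)^T · [...] = (4.5)·(0.9046) + (1.75)·(0.4779) = 4.9071.

Step 5 — scale by n: T² = 4 · 4.9071 = 19.6283.

T² ≈ 19.6283
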